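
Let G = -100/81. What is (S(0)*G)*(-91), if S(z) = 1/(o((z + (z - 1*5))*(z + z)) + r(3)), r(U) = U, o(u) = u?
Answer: 9100/243 ≈ 37.449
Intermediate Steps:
G = -100/81 (G = -100*1/81 = -100/81 ≈ -1.2346)
S(z) = 1/(3 + 2*z*(-5 + 2*z)) (S(z) = 1/((z + (z - 1*5))*(z + z) + 3) = 1/((z + (z - 5))*(2*z) + 3) = 1/((z + (-5 + z))*(2*z) + 3) = 1/((-5 + 2*z)*(2*z) + 3) = 1/(2*z*(-5 + 2*z) + 3) = 1/(3 + 2*z*(-5 + 2*z)))
(S(0)*G)*(-91) = (-100/81/(3 + 2*0*(-5 + 2*0)))*(-91) = (-100/81/(3 + 2*0*(-5 + 0)))*(-91) = (-100/81/(3 + 2*0*(-5)))*(-91) = (-100/81/(3 + 0))*(-91) = (-100/81/3)*(-91) = ((1/3)*(-100/81))*(-91) = -100/243*(-91) = 9100/243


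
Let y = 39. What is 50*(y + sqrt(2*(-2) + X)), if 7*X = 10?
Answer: 1950 + 150*I*sqrt(14)/7 ≈ 1950.0 + 80.178*I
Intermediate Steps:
X = 10/7 (X = (1/7)*10 = 10/7 ≈ 1.4286)
50*(y + sqrt(2*(-2) + X)) = 50*(39 + sqrt(2*(-2) + 10/7)) = 50*(39 + sqrt(-4 + 10/7)) = 50*(39 + sqrt(-18/7)) = 50*(39 + 3*I*sqrt(14)/7) = 1950 + 150*I*sqrt(14)/7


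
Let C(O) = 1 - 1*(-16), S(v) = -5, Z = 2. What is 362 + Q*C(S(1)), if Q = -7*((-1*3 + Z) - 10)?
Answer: 1671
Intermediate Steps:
C(O) = 17 (C(O) = 1 + 16 = 17)
Q = 77 (Q = -7*((-1*3 + 2) - 10) = -7*((-3 + 2) - 10) = -7*(-1 - 10) = -7*(-11) = 77)
362 + Q*C(S(1)) = 362 + 77*17 = 362 + 1309 = 1671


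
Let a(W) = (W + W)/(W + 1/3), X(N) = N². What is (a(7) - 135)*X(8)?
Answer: -93696/11 ≈ -8517.8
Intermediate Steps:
a(W) = 2*W/(⅓ + W) (a(W) = (2*W)/(W + ⅓) = (2*W)/(⅓ + W) = 2*W/(⅓ + W))
(a(7) - 135)*X(8) = (6*7/(1 + 3*7) - 135)*8² = (6*7/(1 + 21) - 135)*64 = (6*7/22 - 135)*64 = (6*7*(1/22) - 135)*64 = (21/11 - 135)*64 = -1464/11*64 = -93696/11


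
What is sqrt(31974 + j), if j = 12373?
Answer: sqrt(44347) ≈ 210.59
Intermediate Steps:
sqrt(31974 + j) = sqrt(31974 + 12373) = sqrt(44347)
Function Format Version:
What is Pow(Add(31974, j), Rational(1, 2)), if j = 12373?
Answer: Pow(44347, Rational(1, 2)) ≈ 210.59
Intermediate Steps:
Pow(Add(31974, j), Rational(1, 2)) = Pow(Add(31974, 12373), Rational(1, 2)) = Pow(44347, Rational(1, 2))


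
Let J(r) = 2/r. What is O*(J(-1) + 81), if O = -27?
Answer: -2133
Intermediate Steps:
O*(J(-1) + 81) = -27*(2/(-1) + 81) = -27*(2*(-1) + 81) = -27*(-2 + 81) = -27*79 = -2133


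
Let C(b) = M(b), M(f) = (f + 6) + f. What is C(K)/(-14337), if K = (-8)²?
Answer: -134/14337 ≈ -0.0093464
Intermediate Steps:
K = 64
M(f) = 6 + 2*f (M(f) = (6 + f) + f = 6 + 2*f)
C(b) = 6 + 2*b
C(K)/(-14337) = (6 + 2*64)/(-14337) = (6 + 128)*(-1/14337) = 134*(-1/14337) = -134/14337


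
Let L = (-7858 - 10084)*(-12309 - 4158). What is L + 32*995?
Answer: 295482754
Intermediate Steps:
L = 295450914 (L = -17942*(-16467) = 295450914)
L + 32*995 = 295450914 + 32*995 = 295450914 + 31840 = 295482754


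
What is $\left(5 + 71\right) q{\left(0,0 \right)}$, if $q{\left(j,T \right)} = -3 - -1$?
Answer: $-152$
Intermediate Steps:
$q{\left(j,T \right)} = -2$ ($q{\left(j,T \right)} = -3 + 1 = -2$)
$\left(5 + 71\right) q{\left(0,0 \right)} = \left(5 + 71\right) \left(-2\right) = 76 \left(-2\right) = -152$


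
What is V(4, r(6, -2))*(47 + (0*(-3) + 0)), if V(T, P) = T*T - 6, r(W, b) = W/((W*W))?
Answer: 470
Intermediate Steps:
r(W, b) = 1/W (r(W, b) = W/(W**2) = W/W**2 = 1/W)
V(T, P) = -6 + T**2 (V(T, P) = T**2 - 6 = -6 + T**2)
V(4, r(6, -2))*(47 + (0*(-3) + 0)) = (-6 + 4**2)*(47 + (0*(-3) + 0)) = (-6 + 16)*(47 + (0 + 0)) = 10*(47 + 0) = 10*47 = 470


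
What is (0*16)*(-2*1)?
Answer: 0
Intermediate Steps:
(0*16)*(-2*1) = 0*(-2) = 0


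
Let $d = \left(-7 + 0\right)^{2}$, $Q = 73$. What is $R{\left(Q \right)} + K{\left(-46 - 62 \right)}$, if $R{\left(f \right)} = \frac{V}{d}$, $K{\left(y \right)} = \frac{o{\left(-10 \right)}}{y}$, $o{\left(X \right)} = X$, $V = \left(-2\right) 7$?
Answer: $- \frac{73}{378} \approx -0.19312$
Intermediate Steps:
$V = -14$
$d = 49$ ($d = \left(-7\right)^{2} = 49$)
$K{\left(y \right)} = - \frac{10}{y}$
$R{\left(f \right)} = - \frac{2}{7}$ ($R{\left(f \right)} = - \frac{14}{49} = \left(-14\right) \frac{1}{49} = - \frac{2}{7}$)
$R{\left(Q \right)} + K{\left(-46 - 62 \right)} = - \frac{2}{7} - \frac{10}{-46 - 62} = - \frac{2}{7} - \frac{10}{-108} = - \frac{2}{7} - - \frac{5}{54} = - \frac{2}{7} + \frac{5}{54} = - \frac{73}{378}$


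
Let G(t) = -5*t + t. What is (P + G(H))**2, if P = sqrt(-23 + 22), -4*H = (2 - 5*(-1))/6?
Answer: 13/36 + 7*I/3 ≈ 0.36111 + 2.3333*I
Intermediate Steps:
H = -7/24 (H = -(2 - 5*(-1))/(4*6) = -(2 + 5)/(4*6) = -7/(4*6) = -1/4*7/6 = -7/24 ≈ -0.29167)
G(t) = -4*t
P = I (P = sqrt(-1) = I ≈ 1.0*I)
(P + G(H))**2 = (I - 4*(-7/24))**2 = (I + 7/6)**2 = (7/6 + I)**2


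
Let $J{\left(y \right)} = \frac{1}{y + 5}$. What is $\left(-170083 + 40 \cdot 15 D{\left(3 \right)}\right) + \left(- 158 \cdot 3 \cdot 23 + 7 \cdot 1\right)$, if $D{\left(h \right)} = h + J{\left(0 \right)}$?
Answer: $-179058$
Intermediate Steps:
$J{\left(y \right)} = \frac{1}{5 + y}$
$D{\left(h \right)} = \frac{1}{5} + h$ ($D{\left(h \right)} = h + \frac{1}{5 + 0} = h + \frac{1}{5} = \frac{1}{5} + h$)
$\left(-170083 + 40 \cdot 15 D{\left(3 \right)}\right) + \left(- 158 \cdot 3 \cdot 23 + 7 \cdot 1\right) = \left(-170083 + 40 \cdot 15 \left(\frac{1}{5} + 3\right)\right) + \left(- 158 \cdot 3 \cdot 23 + 7 \cdot 1\right) = \left(-170083 + 600 \cdot \frac{16}{5}\right) + \left(\left(-158\right) 69 + 7\right) = \left(-170083 + 1920\right) + \left(-10902 + 7\right) = -168163 - 10895 = -179058$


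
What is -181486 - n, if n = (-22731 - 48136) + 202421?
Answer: -313040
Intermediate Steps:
n = 131554 (n = -70867 + 202421 = 131554)
-181486 - n = -181486 - 1*131554 = -181486 - 131554 = -313040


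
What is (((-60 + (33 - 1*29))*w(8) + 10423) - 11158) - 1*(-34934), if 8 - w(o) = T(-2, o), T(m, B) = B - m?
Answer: 34311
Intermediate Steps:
w(o) = 6 - o (w(o) = 8 - (o - 1*(-2)) = 8 - (o + 2) = 8 - (2 + o) = 8 + (-2 - o) = 6 - o)
(((-60 + (33 - 1*29))*w(8) + 10423) - 11158) - 1*(-34934) = (((-60 + (33 - 1*29))*(6 - 1*8) + 10423) - 11158) - 1*(-34934) = (((-60 + (33 - 29))*(6 - 8) + 10423) - 11158) + 34934 = (((-60 + 4)*(-2) + 10423) - 11158) + 34934 = ((-56*(-2) + 10423) - 11158) + 34934 = ((112 + 10423) - 11158) + 34934 = (10535 - 11158) + 34934 = -623 + 34934 = 34311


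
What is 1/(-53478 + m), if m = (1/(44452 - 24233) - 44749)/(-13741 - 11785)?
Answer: -258055097/13799818087351 ≈ -1.8700e-5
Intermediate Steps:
m = 452390015/258055097 (m = (1/20219 - 44749)/(-25526) = (1/20219 - 44749)*(-1/25526) = -904780030/20219*(-1/25526) = 452390015/258055097 ≈ 1.7531)
1/(-53478 + m) = 1/(-53478 + 452390015/258055097) = 1/(-13799818087351/258055097) = -258055097/13799818087351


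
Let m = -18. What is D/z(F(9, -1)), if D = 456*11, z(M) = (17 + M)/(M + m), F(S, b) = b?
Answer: -11913/2 ≈ -5956.5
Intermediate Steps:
z(M) = (17 + M)/(-18 + M) (z(M) = (17 + M)/(M - 18) = (17 + M)/(-18 + M))
D = 5016
D/z(F(9, -1)) = 5016/(((17 - 1)/(-18 - 1))) = 5016/((16/(-19))) = 5016/((-1/19*16)) = 5016/(-16/19) = 5016*(-19/16) = -11913/2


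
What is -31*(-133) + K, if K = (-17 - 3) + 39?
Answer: 4142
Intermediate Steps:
K = 19 (K = -20 + 39 = 19)
-31*(-133) + K = -31*(-133) + 19 = 4123 + 19 = 4142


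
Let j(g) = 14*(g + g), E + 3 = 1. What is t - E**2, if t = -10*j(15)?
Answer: -4204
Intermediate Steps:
E = -2 (E = -3 + 1 = -2)
j(g) = 28*g (j(g) = 14*(2*g) = 28*g)
t = -4200 (t = -280*15 = -10*420 = -4200)
t - E**2 = -4200 - 1*(-2)**2 = -4200 - 1*4 = -4200 - 4 = -4204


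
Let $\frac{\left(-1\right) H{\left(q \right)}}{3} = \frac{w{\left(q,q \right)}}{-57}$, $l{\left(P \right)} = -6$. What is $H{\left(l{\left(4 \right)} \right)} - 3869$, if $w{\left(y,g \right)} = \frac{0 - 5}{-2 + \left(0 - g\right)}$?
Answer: $- \frac{294049}{76} \approx -3869.1$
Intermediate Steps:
$w{\left(y,g \right)} = - \frac{5}{-2 - g}$
$H{\left(q \right)} = \frac{5}{19 \left(2 + q\right)}$ ($H{\left(q \right)} = - 3 \frac{5 \frac{1}{2 + q}}{-57} = - 3 \frac{5}{2 + q} \left(- \frac{1}{57}\right) = - 3 \left(- \frac{5}{57 \left(2 + q\right)}\right) = \frac{5}{19 \left(2 + q\right)}$)
$H{\left(l{\left(4 \right)} \right)} - 3869 = \frac{5}{19 \left(2 - 6\right)} - 3869 = \frac{5}{19 \left(-4\right)} - 3869 = \frac{5}{19} \left(- \frac{1}{4}\right) - 3869 = - \frac{5}{76} - 3869 = - \frac{294049}{76}$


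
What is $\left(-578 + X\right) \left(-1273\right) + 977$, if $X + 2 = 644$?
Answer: $-80495$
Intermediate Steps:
$X = 642$ ($X = -2 + 644 = 642$)
$\left(-578 + X\right) \left(-1273\right) + 977 = \left(-578 + 642\right) \left(-1273\right) + 977 = 64 \left(-1273\right) + 977 = -81472 + 977 = -80495$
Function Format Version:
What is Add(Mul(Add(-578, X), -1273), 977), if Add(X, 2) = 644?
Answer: -80495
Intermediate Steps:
X = 642 (X = Add(-2, 644) = 642)
Add(Mul(Add(-578, X), -1273), 977) = Add(Mul(Add(-578, 642), -1273), 977) = Add(Mul(64, -1273), 977) = Add(-81472, 977) = -80495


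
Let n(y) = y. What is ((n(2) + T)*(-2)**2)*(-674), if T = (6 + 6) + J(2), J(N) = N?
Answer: -43136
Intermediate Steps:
T = 14 (T = (6 + 6) + 2 = 12 + 2 = 14)
((n(2) + T)*(-2)**2)*(-674) = ((2 + 14)*(-2)**2)*(-674) = (16*4)*(-674) = 64*(-674) = -43136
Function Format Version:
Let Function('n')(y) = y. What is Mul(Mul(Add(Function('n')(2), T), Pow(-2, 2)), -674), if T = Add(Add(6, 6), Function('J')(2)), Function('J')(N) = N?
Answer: -43136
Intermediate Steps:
T = 14 (T = Add(Add(6, 6), 2) = Add(12, 2) = 14)
Mul(Mul(Add(Function('n')(2), T), Pow(-2, 2)), -674) = Mul(Mul(Add(2, 14), Pow(-2, 2)), -674) = Mul(Mul(16, 4), -674) = Mul(64, -674) = -43136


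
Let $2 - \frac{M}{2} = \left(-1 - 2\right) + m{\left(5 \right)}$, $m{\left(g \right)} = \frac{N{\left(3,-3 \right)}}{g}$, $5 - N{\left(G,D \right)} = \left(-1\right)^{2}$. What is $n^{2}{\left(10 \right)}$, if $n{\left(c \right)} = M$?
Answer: $\frac{1764}{25} \approx 70.56$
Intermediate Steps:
$N{\left(G,D \right)} = 4$ ($N{\left(G,D \right)} = 5 - \left(-1\right)^{2} = 5 - 1 = 4$)
$m{\left(g \right)} = \frac{4}{g}$
$M = \frac{42}{5}$ ($M = 4 - 2 \left(\left(-1 - 2\right) + \frac{4}{5}\right) = 4 - 2 \left(-3 + 4 \cdot \frac{1}{5}\right) = 4 - 2 \left(-3 + \frac{4}{5}\right) = 4 - - \frac{22}{5} = 4 + \frac{22}{5} = \frac{42}{5} \approx 8.4$)
$n{\left(c \right)} = \frac{42}{5}$
$n^{2}{\left(10 \right)} = \left(\frac{42}{5}\right)^{2} = \frac{1764}{25}$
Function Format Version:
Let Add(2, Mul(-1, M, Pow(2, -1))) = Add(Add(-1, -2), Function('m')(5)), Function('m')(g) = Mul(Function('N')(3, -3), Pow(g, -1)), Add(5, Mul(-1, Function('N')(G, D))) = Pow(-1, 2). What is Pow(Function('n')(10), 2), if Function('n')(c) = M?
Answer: Rational(1764, 25) ≈ 70.560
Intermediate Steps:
Function('N')(G, D) = 4 (Function('N')(G, D) = Add(5, Mul(-1, Pow(-1, 2))) = Add(5, Mul(-1, 1)) = Add(5, -1) = 4)
Function('m')(g) = Mul(4, Pow(g, -1))
M = Rational(42, 5) (M = Add(4, Mul(-2, Add(Add(-1, -2), Mul(4, Pow(5, -1))))) = Add(4, Mul(-2, Add(-3, Mul(4, Rational(1, 5))))) = Add(4, Mul(-2, Add(-3, Rational(4, 5)))) = Add(4, Mul(-2, Rational(-11, 5))) = Add(4, Rational(22, 5)) = Rational(42, 5) ≈ 8.4000)
Function('n')(c) = Rational(42, 5)
Pow(Function('n')(10), 2) = Pow(Rational(42, 5), 2) = Rational(1764, 25)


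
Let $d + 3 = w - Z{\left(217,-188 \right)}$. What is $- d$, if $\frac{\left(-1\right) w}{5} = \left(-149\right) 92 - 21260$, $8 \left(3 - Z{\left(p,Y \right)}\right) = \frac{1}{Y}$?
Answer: $- \frac{262950335}{1504} \approx -1.7483 \cdot 10^{5}$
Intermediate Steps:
$Z{\left(p,Y \right)} = 3 - \frac{1}{8 Y}$
$w = 174840$ ($w = - 5 \left(\left(-149\right) 92 - 21260\right) = - 5 \left(-13708 - 21260\right) = \left(-5\right) \left(-34968\right) = 174840$)
$d = \frac{262950335}{1504}$ ($d = -3 + \left(174840 - \left(3 - \frac{1}{8 \left(-188\right)}\right)\right) = -3 + \left(174840 - \left(3 - - \frac{1}{1504}\right)\right) = -3 + \left(174840 - \left(3 + \frac{1}{1504}\right)\right) = -3 + \left(174840 - \frac{4513}{1504}\right) = -3 + \frac{262954847}{1504} = \frac{262950335}{1504} \approx 1.7483 \cdot 10^{5}$)
$- d = \left(-1\right) \frac{262950335}{1504} = - \frac{262950335}{1504}$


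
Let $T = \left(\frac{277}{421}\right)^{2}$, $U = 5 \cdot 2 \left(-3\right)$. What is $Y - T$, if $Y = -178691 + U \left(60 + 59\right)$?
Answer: $- \frac{32304198630}{177241} \approx -1.8226 \cdot 10^{5}$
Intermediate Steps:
$U = -30$ ($U = 10 \left(-3\right) = -30$)
$Y = -182261$ ($Y = -178691 - 30 \left(60 + 59\right) = -178691 - 3570 = -182261$)
$T = \frac{76729}{177241}$ ($T = \left(277 \cdot \frac{1}{421}\right)^{2} = \left(\frac{277}{421}\right)^{2} = \frac{76729}{177241} \approx 0.43291$)
$Y - T = -182261 - \frac{76729}{177241} = - \frac{32304198630}{177241}$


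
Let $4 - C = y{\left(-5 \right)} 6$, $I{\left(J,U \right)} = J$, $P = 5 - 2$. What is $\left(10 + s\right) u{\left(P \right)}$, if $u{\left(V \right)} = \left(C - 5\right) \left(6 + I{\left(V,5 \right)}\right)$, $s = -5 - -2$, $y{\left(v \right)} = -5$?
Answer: $1827$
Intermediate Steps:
$P = 3$
$s = -3$ ($s = -5 + 2 = -3$)
$C = 34$ ($C = 4 - \left(-5\right) 6 = 4 - -30 = 4 + 30 = 34$)
$u{\left(V \right)} = 174 + 29 V$ ($u{\left(V \right)} = \left(34 - 5\right) \left(6 + V\right) = 29 \left(6 + V\right) = 174 + 29 V$)
$\left(10 + s\right) u{\left(P \right)} = \left(10 - 3\right) \left(174 + 29 \cdot 3\right) = 7 \left(174 + 87\right) = 7 \cdot 261 = 1827$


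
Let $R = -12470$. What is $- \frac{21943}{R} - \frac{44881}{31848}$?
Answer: $\frac{69587297}{198572280} \approx 0.35044$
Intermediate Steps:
$- \frac{21943}{R} - \frac{44881}{31848} = - \frac{21943}{-12470} - \frac{44881}{31848} = \left(-21943\right) \left(- \frac{1}{12470}\right) - \frac{44881}{31848} = \frac{21943}{12470} - \frac{44881}{31848} = \frac{69587297}{198572280}$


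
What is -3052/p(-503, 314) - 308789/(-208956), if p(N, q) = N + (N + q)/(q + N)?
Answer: 396372895/52447956 ≈ 7.5574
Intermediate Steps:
p(N, q) = 1 + N (p(N, q) = N + (N + q)/(N + q) = N + 1 = 1 + N)
-3052/p(-503, 314) - 308789/(-208956) = -3052/(1 - 503) - 308789/(-208956) = -3052/(-502) - 308789*(-1/208956) = -3052*(-1/502) + 308789/208956 = 1526/251 + 308789/208956 = 396372895/52447956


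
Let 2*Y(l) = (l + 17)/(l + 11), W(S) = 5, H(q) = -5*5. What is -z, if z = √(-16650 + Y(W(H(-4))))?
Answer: -I*√266389/4 ≈ -129.03*I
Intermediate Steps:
H(q) = -25
Y(l) = (17 + l)/(2*(11 + l)) (Y(l) = ((l + 17)/(l + 11))/2 = ((17 + l)/(11 + l))/2 = (17 + l)/(2*(11 + l)))
z = I*√266389/4 (z = √(-16650 + (17 + 5)/(2*(11 + 5))) = √(-16650 + (½)*22/16) = √(-16650 + (½)*(1/16)*22) = √(-16650 + 11/16) = √(-266389/16) = I*√266389/4 ≈ 129.03*I)
-z = -I*√266389/4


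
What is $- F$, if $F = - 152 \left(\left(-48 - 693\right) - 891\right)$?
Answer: $-248064$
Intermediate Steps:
$F = 248064$ ($F = - 152 \left(\left(-48 - 693\right) - 891\right) = - 152 \left(-741 - 891\right) = \left(-152\right) \left(-1632\right) = 248064$)
$- F = \left(-1\right) 248064 = -248064$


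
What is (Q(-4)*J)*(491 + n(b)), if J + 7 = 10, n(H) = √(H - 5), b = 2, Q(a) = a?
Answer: -5892 - 12*I*√3 ≈ -5892.0 - 20.785*I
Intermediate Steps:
n(H) = √(-5 + H)
J = 3 (J = -7 + 10 = 3)
(Q(-4)*J)*(491 + n(b)) = (-4*3)*(491 + √(-5 + 2)) = -12*(491 + √(-3)) = -12*(491 + I*√3) = -5892 - 12*I*√3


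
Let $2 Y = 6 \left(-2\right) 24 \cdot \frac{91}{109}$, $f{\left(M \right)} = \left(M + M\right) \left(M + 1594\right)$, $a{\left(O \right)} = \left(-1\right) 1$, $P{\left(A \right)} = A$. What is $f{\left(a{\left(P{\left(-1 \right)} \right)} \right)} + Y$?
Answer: $- \frac{360378}{109} \approx -3306.2$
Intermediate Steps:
$a{\left(O \right)} = -1$
$f{\left(M \right)} = 2 M \left(1594 + M\right)$
$Y = - \frac{13104}{109}$ ($Y = \frac{6 \left(-2\right) 24 \cdot \frac{91}{109}}{2} = \frac{\left(-12\right) 24 \cdot 91 \cdot \frac{1}{109}}{2} = \frac{\left(-288\right) \frac{91}{109}}{2} = \frac{1}{2} \left(- \frac{26208}{109}\right) = - \frac{13104}{109} \approx -120.22$)
$f{\left(a{\left(P{\left(-1 \right)} \right)} \right)} + Y = 2 \left(-1\right) \left(1594 - 1\right) - \frac{13104}{109} = 2 \left(-1\right) 1593 - \frac{13104}{109} = -3186 - \frac{13104}{109} = - \frac{360378}{109}$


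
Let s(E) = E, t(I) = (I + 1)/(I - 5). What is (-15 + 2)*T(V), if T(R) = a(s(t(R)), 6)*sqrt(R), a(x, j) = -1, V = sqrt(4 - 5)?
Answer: 13*sqrt(I) ≈ 9.1924 + 9.1924*I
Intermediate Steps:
t(I) = (1 + I)/(-5 + I)
V = I (V = sqrt(-1) = I ≈ 1.0*I)
T(R) = -sqrt(R)
(-15 + 2)*T(V) = (-15 + 2)*(-sqrt(I)) = -(-13)*sqrt(I) = 13*sqrt(I)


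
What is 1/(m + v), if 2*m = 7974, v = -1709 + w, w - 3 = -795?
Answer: 1/1486 ≈ 0.00067295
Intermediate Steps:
w = -792 (w = 3 - 795 = -792)
v = -2501 (v = -1709 - 792 = -2501)
m = 3987 (m = (½)*7974 = 3987)
1/(m + v) = 1/(3987 - 2501) = 1/1486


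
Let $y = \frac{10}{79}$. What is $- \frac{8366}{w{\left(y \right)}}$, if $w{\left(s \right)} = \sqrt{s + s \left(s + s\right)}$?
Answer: $- \frac{330457 \sqrt{110}}{165} \approx -21005.0$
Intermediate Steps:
$y = \frac{10}{79}$ ($y = 10 \cdot \frac{1}{79} = \frac{10}{79} \approx 0.12658$)
$w{\left(s \right)} = \sqrt{s + 2 s^{2}}$ ($w{\left(s \right)} = \sqrt{s + s 2 s} = \sqrt{s + 2 s^{2}}$)
$- \frac{8366}{w{\left(y \right)}} = - \frac{8366}{\sqrt{\frac{10 \left(1 + 2 \cdot \frac{10}{79}\right)}{79}}} = - \frac{8366}{\sqrt{\frac{10 \left(1 + \frac{20}{79}\right)}{79}}} = - \frac{8366}{\sqrt{\frac{10}{79} \cdot \frac{99}{79}}} = - \frac{8366}{\sqrt{\frac{990}{6241}}} = - \frac{8366}{\frac{3}{79} \sqrt{110}} = - 8366 \frac{79 \sqrt{110}}{330} = - \frac{330457 \sqrt{110}}{165}$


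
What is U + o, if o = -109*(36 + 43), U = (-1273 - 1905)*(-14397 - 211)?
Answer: 46415613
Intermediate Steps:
U = 46424224 (U = -3178*(-14608) = 46424224)
o = -8611 (o = -109*79 = -8611)
U + o = 46424224 - 8611 = 46415613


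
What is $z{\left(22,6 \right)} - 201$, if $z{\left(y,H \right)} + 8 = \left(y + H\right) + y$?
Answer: $-159$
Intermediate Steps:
$z{\left(y,H \right)} = -8 + H + 2 y$ ($z{\left(y,H \right)} = -8 + \left(\left(y + H\right) + y\right) = -8 + \left(\left(H + y\right) + y\right) = -8 + \left(H + 2 y\right) = -8 + H + 2 y$)
$z{\left(22,6 \right)} - 201 = \left(-8 + 6 + 2 \cdot 22\right) - 201 = \left(-8 + 6 + 44\right) - 201 = 42 - 201 = -159$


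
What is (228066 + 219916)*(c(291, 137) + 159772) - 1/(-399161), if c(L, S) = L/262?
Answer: 3742688240826570936/52290091 ≈ 7.1576e+10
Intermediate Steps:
c(L, S) = L/262 (c(L, S) = L*(1/262) = L/262)
(228066 + 219916)*(c(291, 137) + 159772) - 1/(-399161) = (228066 + 219916)*((1/262)*291 + 159772) - 1/(-399161) = 447982*(291/262 + 159772) - 1*(-1/399161) = 447982*(41860555/262) + 1/399161 = 9376387575005/131 + 1/399161 = 3742688240826570936/52290091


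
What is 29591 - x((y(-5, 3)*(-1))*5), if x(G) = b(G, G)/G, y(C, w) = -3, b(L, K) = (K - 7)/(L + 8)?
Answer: 10208887/345 ≈ 29591.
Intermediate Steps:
b(L, K) = (-7 + K)/(8 + L)
x(G) = (-7 + G)/(G*(8 + G)) (x(G) = ((-7 + G)/(8 + G))/G = (-7 + G)/(G*(8 + G)))
29591 - x((y(-5, 3)*(-1))*5) = 29591 - (-7 - 3*(-1)*5)/((-3*(-1)*5)*(8 - 3*(-1)*5)) = 29591 - (-7 + 3*5)/((3*5)*(8 + 3*5)) = 29591 - (-7 + 15)/(15*(8 + 15)) = 29591 - 8/(15*23) = 29591 - 1*8/345 = 29591 - 8/345 = 10208887/345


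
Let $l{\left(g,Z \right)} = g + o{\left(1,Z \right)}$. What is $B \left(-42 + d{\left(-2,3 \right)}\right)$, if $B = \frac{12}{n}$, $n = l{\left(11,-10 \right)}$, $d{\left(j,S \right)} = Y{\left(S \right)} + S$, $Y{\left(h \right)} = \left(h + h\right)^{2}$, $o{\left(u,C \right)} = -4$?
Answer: $- \frac{36}{7} \approx -5.1429$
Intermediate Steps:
$Y{\left(h \right)} = 4 h^{2}$ ($Y{\left(h \right)} = \left(2 h\right)^{2} = 4 h^{2}$)
$d{\left(j,S \right)} = S + 4 S^{2}$ ($d{\left(j,S \right)} = 4 S^{2} + S = S + 4 S^{2}$)
$l{\left(g,Z \right)} = -4 + g$ ($l{\left(g,Z \right)} = g - 4 = -4 + g$)
$n = 7$ ($n = -4 + 11 = 7$)
$B = \frac{12}{7} \approx 1.7143$
$B \left(-42 + d{\left(-2,3 \right)}\right) = \frac{12 \left(-42 + 3 \left(1 + 4 \cdot 3\right)\right)}{7} = \frac{12 \left(-42 + 3 \left(1 + 12\right)\right)}{7} = \frac{12 \left(-42 + 3 \cdot 13\right)}{7} = \frac{12 \left(-42 + 39\right)}{7} = \frac{12}{7} \left(-3\right) = - \frac{36}{7}$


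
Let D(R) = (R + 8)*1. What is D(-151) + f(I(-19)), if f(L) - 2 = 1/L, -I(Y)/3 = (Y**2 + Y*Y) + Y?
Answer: -297370/2109 ≈ -141.00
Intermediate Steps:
D(R) = 8 + R (D(R) = (8 + R)*1 = 8 + R)
I(Y) = -6*Y**2 - 3*Y (I(Y) = -3*((Y**2 + Y*Y) + Y) = -3*((Y**2 + Y**2) + Y) = -3*(2*Y**2 + Y) = -3*(Y + 2*Y**2) = -6*Y**2 - 3*Y)
f(L) = 2 + 1/L
D(-151) + f(I(-19)) = (8 - 151) + (2 + 1/(-3*(-19)*(1 + 2*(-19)))) = -143 + (2 + 1/(-3*(-19)*(1 - 38))) = -143 + (2 + 1/(-3*(-19)*(-37))) = -143 + (2 + 1/(-2109)) = -143 + (2 - 1/2109) = -143 + 4217/2109 = -297370/2109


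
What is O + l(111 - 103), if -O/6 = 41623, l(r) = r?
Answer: -249730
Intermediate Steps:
O = -249738 (O = -6*41623 = -249738)
O + l(111 - 103) = -249738 + (111 - 103) = -249738 + 8 = -249730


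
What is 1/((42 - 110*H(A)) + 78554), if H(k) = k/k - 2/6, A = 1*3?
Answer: 3/235568 ≈ 1.2735e-5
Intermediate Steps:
A = 3
H(k) = 2/3 (H(k) = 1 - 2*1/6 = 1 - 1/3 = 2/3)
1/((42 - 110*H(A)) + 78554) = 1/((42 - 110*2/3) + 78554) = 1/((42 - 220/3) + 78554) = 1/(-94/3 + 78554) = 1/(235568/3) = 3/235568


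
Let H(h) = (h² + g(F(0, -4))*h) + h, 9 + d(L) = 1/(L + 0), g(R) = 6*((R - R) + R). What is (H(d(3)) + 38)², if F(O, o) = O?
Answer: 883600/81 ≈ 10909.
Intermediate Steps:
g(R) = 6*R (g(R) = 6*(0 + R) = 6*R)
d(L) = -9 + 1/L (d(L) = -9 + 1/(L + 0) = -9 + 1/L)
H(h) = h + h² (H(h) = (h² + (6*0)*h) + h = (h² + 0*h) + h = (h² + 0) + h = h² + h = h + h²)
(H(d(3)) + 38)² = ((-9 + 1/3)*(1 + (-9 + 1/3)) + 38)² = ((-9 + ⅓)*(1 + (-9 + ⅓)) + 38)² = (-26*(1 - 26/3)/3 + 38)² = (-26/3*(-23/3) + 38)² = (598/9 + 38)² = (940/9)² = 883600/81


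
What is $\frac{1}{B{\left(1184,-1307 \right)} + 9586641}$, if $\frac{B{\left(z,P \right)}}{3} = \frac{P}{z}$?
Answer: $\frac{1184}{11350579023} \approx 1.0431 \cdot 10^{-7}$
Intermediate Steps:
$B{\left(z,P \right)} = \frac{3 P}{z}$ ($B{\left(z,P \right)} = 3 \frac{P}{z} = \frac{3 P}{z}$)
$\frac{1}{B{\left(1184,-1307 \right)} + 9586641} = \frac{1}{3 \left(-1307\right) \frac{1}{1184} + 9586641} = \frac{1}{- \frac{3921}{1184} + 9586641} = \frac{1}{\frac{11350579023}{1184}} = \frac{1184}{11350579023}$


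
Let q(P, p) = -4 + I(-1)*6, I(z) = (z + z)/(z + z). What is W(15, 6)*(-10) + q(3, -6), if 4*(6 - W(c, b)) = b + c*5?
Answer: 289/2 ≈ 144.50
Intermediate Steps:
I(z) = 1 (I(z) = (2*z)/((2*z)) = (2*z)*(1/(2*z)) = 1)
W(c, b) = 6 - 5*c/4 - b/4 (W(c, b) = 6 - (b + c*5)/4 = 6 - (b + 5*c)/4 = 6 + (-5*c/4 - b/4) = 6 - 5*c/4 - b/4)
q(P, p) = 2 (q(P, p) = -4 + 1*6 = -4 + 6 = 2)
W(15, 6)*(-10) + q(3, -6) = (6 - 5/4*15 - 1/4*6)*(-10) + 2 = (6 - 75/4 - 3/2)*(-10) + 2 = -57/4*(-10) + 2 = 285/2 + 2 = 289/2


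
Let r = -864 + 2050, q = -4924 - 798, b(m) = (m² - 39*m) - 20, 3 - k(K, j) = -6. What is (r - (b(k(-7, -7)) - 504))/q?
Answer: -990/2861 ≈ -0.34603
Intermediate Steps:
k(K, j) = 9 (k(K, j) = 3 - 1*(-6) = 3 + 6 = 9)
b(m) = -20 + m² - 39*m
q = -5722
r = 1186
(r - (b(k(-7, -7)) - 504))/q = (1186 - ((-20 + 9² - 39*9) - 504))/(-5722) = (1186 - ((-20 + 81 - 351) - 504))*(-1/5722) = (1186 - (-290 - 504))*(-1/5722) = (1186 - 1*(-794))*(-1/5722) = (1186 + 794)*(-1/5722) = 1980*(-1/5722) = -990/2861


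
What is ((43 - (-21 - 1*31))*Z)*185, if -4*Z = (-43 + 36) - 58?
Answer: 1142375/4 ≈ 2.8559e+5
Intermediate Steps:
Z = 65/4 (Z = -((-43 + 36) - 58)/4 = -(-7 - 58)/4 = -¼*(-65) = 65/4 ≈ 16.250)
((43 - (-21 - 1*31))*Z)*185 = ((43 - (-21 - 1*31))*(65/4))*185 = ((43 - (-21 - 31))*(65/4))*185 = ((43 - 1*(-52))*(65/4))*185 = ((43 + 52)*(65/4))*185 = (95*(65/4))*185 = (6175/4)*185 = 1142375/4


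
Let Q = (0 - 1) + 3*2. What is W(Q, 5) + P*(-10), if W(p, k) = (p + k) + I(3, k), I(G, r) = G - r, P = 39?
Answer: -382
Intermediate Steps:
Q = 5 (Q = -1 + 6 = 5)
W(p, k) = 3 + p (W(p, k) = (p + k) + (3 - k) = (k + p) + (3 - k) = 3 + p)
W(Q, 5) + P*(-10) = (3 + 5) + 39*(-10) = 8 - 390 = -382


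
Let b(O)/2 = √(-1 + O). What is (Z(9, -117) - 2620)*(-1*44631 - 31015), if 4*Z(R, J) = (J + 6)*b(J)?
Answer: 198192520 + 4198353*I*√118 ≈ 1.9819e+8 + 4.5606e+7*I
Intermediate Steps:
b(O) = 2*√(-1 + O)
Z(R, J) = √(-1 + J)*(6 + J)/2 (Z(R, J) = ((J + 6)*(2*√(-1 + J)))/4 = ((6 + J)*(2*√(-1 + J)))/4 = (2*√(-1 + J)*(6 + J))/4 = √(-1 + J)*(6 + J)/2)
(Z(9, -117) - 2620)*(-1*44631 - 31015) = (√(-1 - 117)*(6 - 117)/2 - 2620)*(-1*44631 - 31015) = ((½)*√(-118)*(-111) - 2620)*(-44631 - 31015) = ((½)*(I*√118)*(-111) - 2620)*(-75646) = (-111*I*√118/2 - 2620)*(-75646) = (-2620 - 111*I*√118/2)*(-75646) = 198192520 + 4198353*I*√118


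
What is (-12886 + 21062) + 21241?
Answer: 29417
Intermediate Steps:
(-12886 + 21062) + 21241 = 8176 + 21241 = 29417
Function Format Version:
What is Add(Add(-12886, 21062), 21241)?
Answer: 29417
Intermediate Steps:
Add(Add(-12886, 21062), 21241) = Add(8176, 21241) = 29417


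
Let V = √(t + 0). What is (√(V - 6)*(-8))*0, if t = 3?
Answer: 0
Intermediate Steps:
V = √3 (V = √(3 + 0) = √3 ≈ 1.7320)
(√(V - 6)*(-8))*0 = (√(√3 - 6)*(-8))*0 = (√(-6 + √3)*(-8))*0 = -8*√(-6 + √3)*0 = 0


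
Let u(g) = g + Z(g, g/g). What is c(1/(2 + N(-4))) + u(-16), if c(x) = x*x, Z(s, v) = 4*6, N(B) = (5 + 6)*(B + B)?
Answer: 59169/7396 ≈ 8.0001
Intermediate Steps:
N(B) = 22*B (N(B) = 11*(2*B) = 22*B)
Z(s, v) = 24
u(g) = 24 + g (u(g) = g + 24 = 24 + g)
c(x) = x²
c(1/(2 + N(-4))) + u(-16) = (1/(2 + 22*(-4)))² + (24 - 16) = (1/(2 - 88))² + 8 = (1/(-86))² + 8 = (-1/86)² + 8 = 1/7396 + 8 = 59169/7396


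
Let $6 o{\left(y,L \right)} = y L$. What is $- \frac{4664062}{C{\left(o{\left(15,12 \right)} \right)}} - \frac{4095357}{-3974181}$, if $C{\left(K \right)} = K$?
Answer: $- \frac{3089283953752}{19870905} \approx -1.5547 \cdot 10^{5}$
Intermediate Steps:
$o{\left(y,L \right)} = \frac{L y}{6}$ ($o{\left(y,L \right)} = \frac{y L}{6} = \frac{L y}{6}$)
$- \frac{4664062}{C{\left(o{\left(15,12 \right)} \right)}} - \frac{4095357}{-3974181} = - \frac{4664062}{\frac{1}{6} \cdot 12 \cdot 15} - \frac{4095357}{-3974181} = - \frac{4664062}{30} - - \frac{1365119}{1324727} = \left(-4664062\right) \frac{1}{30} + \frac{1365119}{1324727} = - \frac{2332031}{15} + \frac{1365119}{1324727} = - \frac{3089283953752}{19870905}$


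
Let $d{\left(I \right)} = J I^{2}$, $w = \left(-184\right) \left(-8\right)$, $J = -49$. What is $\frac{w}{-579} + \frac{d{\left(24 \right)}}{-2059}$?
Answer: $\frac{13310848}{1192161} \approx 11.165$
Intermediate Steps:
$w = 1472$
$d{\left(I \right)} = - 49 I^{2}$
$\frac{w}{-579} + \frac{d{\left(24 \right)}}{-2059} = \frac{1472}{-579} + \frac{\left(-49\right) 24^{2}}{-2059} = 1472 \left(- \frac{1}{579}\right) + \left(-49\right) 576 \left(- \frac{1}{2059}\right) = - \frac{1472}{579} - - \frac{28224}{2059} = - \frac{1472}{579} + \frac{28224}{2059} = \frac{13310848}{1192161}$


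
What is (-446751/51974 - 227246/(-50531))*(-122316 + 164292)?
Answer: -17377888309452/101011469 ≈ -1.7204e+5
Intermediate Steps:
(-446751/51974 - 227246/(-50531))*(-122316 + 164292) = (-446751*1/51974 - 227246*(-1/50531))*41976 = (-446751/51974 + 227246/50531)*41976 = -827991629/202022938*41976 = -17377888309452/101011469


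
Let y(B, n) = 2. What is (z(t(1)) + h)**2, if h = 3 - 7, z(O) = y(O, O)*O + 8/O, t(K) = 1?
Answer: 36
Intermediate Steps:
z(O) = 2*O + 8/O
h = -4
(z(t(1)) + h)**2 = ((2*1 + 8/1) - 4)**2 = ((2 + 8*1) - 4)**2 = ((2 + 8) - 4)**2 = (10 - 4)**2 = 6**2 = 36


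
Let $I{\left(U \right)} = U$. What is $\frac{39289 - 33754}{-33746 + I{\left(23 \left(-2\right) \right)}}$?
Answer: $- \frac{1845}{11264} \approx -0.1638$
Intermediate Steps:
$\frac{39289 - 33754}{-33746 + I{\left(23 \left(-2\right) \right)}} = \frac{39289 - 33754}{-33746 + 23 \left(-2\right)} = \frac{5535}{-33746 - 46} = \frac{5535}{-33792} = 5535 \left(- \frac{1}{33792}\right) = - \frac{1845}{11264}$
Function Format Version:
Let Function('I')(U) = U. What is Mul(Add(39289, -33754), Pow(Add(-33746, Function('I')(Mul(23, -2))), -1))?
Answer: Rational(-1845, 11264) ≈ -0.16380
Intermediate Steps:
Mul(Add(39289, -33754), Pow(Add(-33746, Function('I')(Mul(23, -2))), -1)) = Mul(Add(39289, -33754), Pow(Add(-33746, Mul(23, -2)), -1)) = Mul(5535, Pow(Add(-33746, -46), -1)) = Mul(5535, Pow(-33792, -1)) = Mul(5535, Rational(-1, 33792)) = Rational(-1845, 11264)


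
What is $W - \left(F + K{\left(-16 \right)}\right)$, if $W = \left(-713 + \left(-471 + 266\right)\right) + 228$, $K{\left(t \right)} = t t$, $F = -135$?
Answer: $-811$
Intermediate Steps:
$K{\left(t \right)} = t^{2}$
$W = -690$ ($W = \left(-713 - 205\right) + 228 = -918 + 228 = -690$)
$W - \left(F + K{\left(-16 \right)}\right) = -690 - \left(-135 + \left(-16\right)^{2}\right) = -690 - \left(-135 + 256\right) = -690 - 121 = -811$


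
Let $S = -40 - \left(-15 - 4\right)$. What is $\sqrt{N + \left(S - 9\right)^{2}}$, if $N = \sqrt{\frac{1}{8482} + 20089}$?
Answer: $\frac{\sqrt{64749891600 + 8482 \sqrt{1445289533318}}}{8482} \approx 32.276$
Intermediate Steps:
$S = -21$ ($S = -40 - \left(-15 - 4\right) = -40 - -19 = -40 + 19 = -21$)
$N = \frac{\sqrt{1445289533318}}{8482}$ ($N = \sqrt{\frac{1}{8482} + 20089} = \sqrt{\frac{170394899}{8482}} = \frac{\sqrt{1445289533318}}{8482} \approx 141.74$)
$\sqrt{N + \left(S - 9\right)^{2}} = \sqrt{\frac{\sqrt{1445289533318}}{8482} + \left(-21 - 9\right)^{2}} = \sqrt{\frac{\sqrt{1445289533318}}{8482} + \left(-30\right)^{2}} = \sqrt{\frac{\sqrt{1445289533318}}{8482} + 900} = \sqrt{900 + \frac{\sqrt{1445289533318}}{8482}}$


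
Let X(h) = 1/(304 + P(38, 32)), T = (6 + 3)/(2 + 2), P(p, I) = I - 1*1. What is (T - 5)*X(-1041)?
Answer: -11/1340 ≈ -0.0082090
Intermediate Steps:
P(p, I) = -1 + I (P(p, I) = I - 1 = -1 + I)
T = 9/4 ≈ 2.2500
X(h) = 1/335 (X(h) = 1/(304 + (-1 + 32)) = 1/(304 + 31) = 1/335)
(T - 5)*X(-1041) = (9/4 - 5)*(1/335) = -11/4*1/335 = -11/1340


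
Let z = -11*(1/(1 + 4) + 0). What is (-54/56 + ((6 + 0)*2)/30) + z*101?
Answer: -31187/140 ≈ -222.76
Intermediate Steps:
z = -11/5 (z = -11*(1/5 + 0) = -11*1/5 = -11/5 ≈ -2.2000)
(-54/56 + ((6 + 0)*2)/30) + z*101 = (-54/56 + ((6 + 0)*2)/30) - 11/5*101 = (-54*1/56 + (6*2)*(1/30)) - 1111/5 = (-27/28 + 12*(1/30)) - 1111/5 = (-27/28 + 2/5) - 1111/5 = -79/140 - 1111/5 = -31187/140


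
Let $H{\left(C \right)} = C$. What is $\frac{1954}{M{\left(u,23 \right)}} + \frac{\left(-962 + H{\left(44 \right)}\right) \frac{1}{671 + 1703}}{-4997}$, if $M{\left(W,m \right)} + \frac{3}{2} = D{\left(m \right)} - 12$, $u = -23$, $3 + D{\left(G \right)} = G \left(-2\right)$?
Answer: $- \frac{23180006237}{741429875} \approx -31.264$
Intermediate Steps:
$D{\left(G \right)} = -3 - 2 G$ ($D{\left(G \right)} = -3 + G \left(-2\right) = -3 - 2 G$)
$M{\left(W,m \right)} = - \frac{33}{2} - 2 m$ ($M{\left(W,m \right)} = - \frac{3}{2} - \left(15 + 2 m\right) = - \frac{33}{2} - 2 m$)
$\frac{1954}{M{\left(u,23 \right)}} + \frac{\left(-962 + H{\left(44 \right)}\right) \frac{1}{671 + 1703}}{-4997} = \frac{1954}{- \frac{33}{2} - 46} + \frac{\left(-962 + 44\right) \frac{1}{671 + 1703}}{-4997} = \frac{1954}{- \frac{33}{2} - 46} + - \frac{918}{2374} \left(- \frac{1}{4997}\right) = \frac{1954}{- \frac{125}{2}} + \left(-918\right) \frac{1}{2374} \left(- \frac{1}{4997}\right) = 1954 \left(- \frac{2}{125}\right) - - \frac{459}{5931439} = - \frac{3908}{125} + \frac{459}{5931439} = - \frac{23180006237}{741429875}$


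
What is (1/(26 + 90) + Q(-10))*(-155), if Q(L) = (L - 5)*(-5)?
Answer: -1348655/116 ≈ -11626.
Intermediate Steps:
Q(L) = 25 - 5*L (Q(L) = (-5 + L)*(-5) = 25 - 5*L)
(1/(26 + 90) + Q(-10))*(-155) = (1/(26 + 90) + (25 - 5*(-10)))*(-155) = (1/116 + (25 + 50))*(-155) = (1/116 + 75)*(-155) = (8701/116)*(-155) = -1348655/116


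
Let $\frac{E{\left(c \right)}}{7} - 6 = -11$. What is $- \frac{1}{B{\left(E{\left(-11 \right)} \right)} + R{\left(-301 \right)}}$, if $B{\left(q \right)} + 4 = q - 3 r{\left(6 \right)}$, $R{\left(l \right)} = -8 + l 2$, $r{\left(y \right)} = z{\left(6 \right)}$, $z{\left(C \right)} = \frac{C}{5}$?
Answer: $\frac{5}{3263} \approx 0.0015323$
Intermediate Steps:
$z{\left(C \right)} = \frac{C}{5}$ ($z{\left(C \right)} = C \frac{1}{5} = \frac{C}{5}$)
$r{\left(y \right)} = \frac{6}{5}$ ($r{\left(y \right)} = \frac{1}{5} \cdot 6 = \frac{6}{5}$)
$E{\left(c \right)} = -35$ ($E{\left(c \right)} = 42 + 7 \left(-11\right) = 42 - 77 = -35$)
$R{\left(l \right)} = -8 + 2 l$
$B{\left(q \right)} = - \frac{38}{5} + q$ ($B{\left(q \right)} = -4 + \left(q - \frac{18}{5}\right) = -4 + \left(- \frac{18}{5} + q\right) = - \frac{38}{5} + q$)
$- \frac{1}{B{\left(E{\left(-11 \right)} \right)} + R{\left(-301 \right)}} = - \frac{1}{\left(- \frac{38}{5} - 35\right) + \left(-8 + 2 \left(-301\right)\right)} = - \frac{1}{- \frac{213}{5} - 610} = - \frac{1}{- \frac{3263}{5}} = \left(-1\right) \left(- \frac{5}{3263}\right) = \frac{5}{3263}$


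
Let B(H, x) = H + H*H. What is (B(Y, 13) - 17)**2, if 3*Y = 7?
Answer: 6889/81 ≈ 85.049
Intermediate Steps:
Y = 7/3 (Y = (1/3)*7 = 7/3 ≈ 2.3333)
B(H, x) = H + H**2
(B(Y, 13) - 17)**2 = (7*(1 + 7/3)/3 - 17)**2 = ((7/3)*(10/3) - 17)**2 = (70/9 - 17)**2 = (-83/9)**2 = 6889/81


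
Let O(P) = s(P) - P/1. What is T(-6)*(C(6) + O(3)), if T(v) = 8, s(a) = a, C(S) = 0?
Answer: 0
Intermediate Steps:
O(P) = 0 (O(P) = P - P/1 = P - P = 0)
T(-6)*(C(6) + O(3)) = 8*(0 + 0) = 8*0 = 0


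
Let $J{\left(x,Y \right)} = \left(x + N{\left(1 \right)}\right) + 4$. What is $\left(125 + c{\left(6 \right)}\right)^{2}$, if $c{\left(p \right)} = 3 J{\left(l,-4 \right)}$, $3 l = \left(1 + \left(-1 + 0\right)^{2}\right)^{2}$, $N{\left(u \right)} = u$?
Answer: $20736$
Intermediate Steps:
$l = \frac{4}{3}$ ($l = \frac{\left(1 + \left(-1 + 0\right)^{2}\right)^{2}}{3} = \frac{\left(1 + \left(-1\right)^{2}\right)^{2}}{3} = \frac{\left(1 + 1\right)^{2}}{3} = \frac{2^{2}}{3} = \frac{1}{3} \cdot 4 = \frac{4}{3} \approx 1.3333$)
$J{\left(x,Y \right)} = 5 + x$ ($J{\left(x,Y \right)} = \left(x + 1\right) + 4 = \left(1 + x\right) + 4 = 5 + x$)
$c{\left(p \right)} = 19$ ($c{\left(p \right)} = 3 \left(5 + \frac{4}{3}\right) = 3 \cdot \frac{19}{3} = 19$)
$\left(125 + c{\left(6 \right)}\right)^{2} = \left(125 + 19\right)^{2} = 144^{2} = 20736$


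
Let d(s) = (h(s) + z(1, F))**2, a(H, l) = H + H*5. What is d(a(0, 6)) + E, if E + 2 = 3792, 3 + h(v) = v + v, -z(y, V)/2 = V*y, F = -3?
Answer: 3799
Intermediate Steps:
a(H, l) = 6*H (a(H, l) = H + 5*H = 6*H)
z(y, V) = -2*V*y
h(v) = -3 + 2*v (h(v) = -3 + (v + v) = -3 + 2*v)
E = 3790 (E = -2 + 3792 = 3790)
d(s) = (3 + 2*s)**2 (d(s) = ((-3 + 2*s) - 2*(-3)*1)**2 = ((-3 + 2*s) + 6)**2 = (3 + 2*s)**2)
d(a(0, 6)) + E = (3 + 2*(6*0))**2 + 3790 = (3 + 2*0)**2 + 3790 = (3 + 0)**2 + 3790 = 3**2 + 3790 = 9 + 3790 = 3799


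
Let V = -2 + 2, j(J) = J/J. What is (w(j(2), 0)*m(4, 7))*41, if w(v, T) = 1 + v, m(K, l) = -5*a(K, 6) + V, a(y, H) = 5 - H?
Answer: 410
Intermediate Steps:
j(J) = 1
V = 0
m(K, l) = 5 (m(K, l) = -5*(5 - 1*6) + 0 = -5*(5 - 6) + 0 = -5*(-1) + 0 = 5 + 0 = 5)
(w(j(2), 0)*m(4, 7))*41 = ((1 + 1)*5)*41 = (2*5)*41 = 10*41 = 410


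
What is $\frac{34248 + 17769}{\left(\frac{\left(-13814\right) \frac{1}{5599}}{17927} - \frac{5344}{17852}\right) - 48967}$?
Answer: $- \frac{23301843125343783}{21935681237621443} \approx -1.0623$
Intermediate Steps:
$\frac{34248 + 17769}{\left(\frac{\left(-13814\right) \frac{1}{5599}}{17927} - \frac{5344}{17852}\right) - 48967} = \frac{52017}{\left(\left(-13814\right) \frac{1}{5599} \cdot \frac{1}{17927} - \frac{1336}{4463}\right) - 48967} = \frac{52017}{\left(\left(- \frac{13814}{5599}\right) \frac{1}{17927} - \frac{1336}{4463}\right) - 48967} = \frac{52017}{\left(- \frac{13814}{100373273} - \frac{1336}{4463}\right) - 48967} = \frac{52017}{- \frac{134160344610}{447965917399} - 48967} = \frac{52017}{- \frac{21935681237621443}{447965917399}} = 52017 \left(- \frac{447965917399}{21935681237621443}\right) = - \frac{23301843125343783}{21935681237621443}$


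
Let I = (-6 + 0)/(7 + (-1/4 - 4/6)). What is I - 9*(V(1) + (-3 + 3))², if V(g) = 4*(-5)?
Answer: -262872/73 ≈ -3601.0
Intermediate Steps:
V(g) = -20
I = -72/73 (I = -6/(7 + (-1*¼ - 4*⅙)) = -6/(7 + (-¼ - ⅔)) = -6/(7 - 11/12) = -6/73/12 = -6*12/73 = -72/73 ≈ -0.98630)
I - 9*(V(1) + (-3 + 3))² = -72/73 - 9*(-20 + (-3 + 3))² = -72/73 - 9*(-20 + 0)² = -72/73 - 9*(-20)² = -72/73 - 9*400 = -72/73 - 3600 = -262872/73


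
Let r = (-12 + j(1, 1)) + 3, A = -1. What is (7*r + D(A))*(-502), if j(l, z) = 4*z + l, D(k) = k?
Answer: 14558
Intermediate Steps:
j(l, z) = l + 4*z
r = -4 (r = (-12 + (1 + 4*1)) + 3 = (-12 + (1 + 4)) + 3 = (-12 + 5) + 3 = -7 + 3 = -4)
(7*r + D(A))*(-502) = (7*(-4) - 1)*(-502) = (-28 - 1)*(-502) = -29*(-502) = 14558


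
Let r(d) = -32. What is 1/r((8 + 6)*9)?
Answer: -1/32 ≈ -0.031250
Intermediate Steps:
1/r((8 + 6)*9) = 1/(-32) = -1/32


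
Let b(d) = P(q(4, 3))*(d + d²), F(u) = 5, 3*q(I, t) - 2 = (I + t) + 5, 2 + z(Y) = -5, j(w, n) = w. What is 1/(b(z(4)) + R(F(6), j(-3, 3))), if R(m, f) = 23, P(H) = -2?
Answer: -1/61 ≈ -0.016393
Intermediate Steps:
z(Y) = -7 (z(Y) = -2 - 5 = -7)
q(I, t) = 7/3 + I/3 + t/3 (q(I, t) = ⅔ + ((I + t) + 5)/3 = ⅔ + (5 + I + t)/3 = ⅔ + (5/3 + I/3 + t/3) = 7/3 + I/3 + t/3)
b(d) = -2*d - 2*d² (b(d) = -2*(d + d²) = -2*d - 2*d²)
1/(b(z(4)) + R(F(6), j(-3, 3))) = 1/(-2*(-7)*(1 - 7) + 23) = 1/(-2*(-7)*(-6) + 23) = 1/(-84 + 23) = 1/(-61) = -1/61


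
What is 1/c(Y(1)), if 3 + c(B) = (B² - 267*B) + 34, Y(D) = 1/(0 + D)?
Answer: -1/235 ≈ -0.0042553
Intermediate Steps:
Y(D) = 1/D
c(B) = 31 + B² - 267*B (c(B) = -3 + ((B² - 267*B) + 34) = -3 + (34 + B² - 267*B) = 31 + B² - 267*B)
1/c(Y(1)) = 1/(31 + (1/1)² - 267/1) = 1/(31 + 1² - 267*1) = 1/(31 + 1 - 267) = 1/(-235) = -1/235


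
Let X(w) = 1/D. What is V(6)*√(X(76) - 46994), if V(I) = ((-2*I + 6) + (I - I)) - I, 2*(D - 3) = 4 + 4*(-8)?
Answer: -12*I*√5686285/11 ≈ -2601.4*I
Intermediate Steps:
D = -11 (D = 3 + (4 + 4*(-8))/2 = 3 + (4 - 32)/2 = 3 + (½)*(-28) = 3 - 14 = -11)
X(w) = -1/11 (X(w) = 1/(-11) = -1/11)
V(I) = 6 - 3*I (V(I) = ((6 - 2*I) + 0) - I = (6 - 2*I) - I = 6 - 3*I)
V(6)*√(X(76) - 46994) = (6 - 3*6)*√(-1/11 - 46994) = (6 - 18)*√(-516935/11) = -12*I*√5686285/11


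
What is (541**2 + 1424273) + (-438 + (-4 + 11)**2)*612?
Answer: 1478886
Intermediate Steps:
(541**2 + 1424273) + (-438 + (-4 + 11)**2)*612 = (292681 + 1424273) + (-438 + 7**2)*612 = 1716954 + (-438 + 49)*612 = 1716954 - 389*612 = 1716954 - 238068 = 1478886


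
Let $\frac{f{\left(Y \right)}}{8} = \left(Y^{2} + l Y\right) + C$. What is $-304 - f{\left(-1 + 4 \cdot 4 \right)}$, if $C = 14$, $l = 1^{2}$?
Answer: $-2336$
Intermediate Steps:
$l = 1$
$f{\left(Y \right)} = 112 + 8 Y + 8 Y^{2}$ ($f{\left(Y \right)} = 8 \left(\left(Y^{2} + 1 Y\right) + 14\right) = 8 \left(\left(Y^{2} + Y\right) + 14\right) = 8 \left(\left(Y + Y^{2}\right) + 14\right) = 8 \left(14 + Y + Y^{2}\right) = 112 + 8 Y + 8 Y^{2}$)
$-304 - f{\left(-1 + 4 \cdot 4 \right)} = -304 - \left(112 + 8 \left(-1 + 4 \cdot 4\right) + 8 \left(-1 + 4 \cdot 4\right)^{2}\right) = -304 - \left(112 + 8 \left(-1 + 16\right) + 8 \left(-1 + 16\right)^{2}\right) = -304 - \left(112 + 8 \cdot 15 + 8 \cdot 15^{2}\right) = -304 - \left(112 + 120 + 8 \cdot 225\right) = -304 - \left(112 + 120 + 1800\right) = -304 - 2032 = -2336$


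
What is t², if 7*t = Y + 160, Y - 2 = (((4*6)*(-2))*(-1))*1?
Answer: 900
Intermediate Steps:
Y = 50 (Y = 2 + (((4*6)*(-2))*(-1))*1 = 2 + ((24*(-2))*(-1))*1 = 2 - 48*(-1)*1 = 2 + 48*1 = 2 + 48 = 50)
t = 30 (t = (50 + 160)/7 = (⅐)*210 = 30)
t² = 30² = 900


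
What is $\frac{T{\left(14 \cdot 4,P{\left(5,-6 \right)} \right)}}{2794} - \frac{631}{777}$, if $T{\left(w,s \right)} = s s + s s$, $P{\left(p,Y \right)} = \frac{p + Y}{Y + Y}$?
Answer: $- \frac{42312077}{52102512} \approx -0.81209$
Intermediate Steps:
$P{\left(p,Y \right)} = \frac{Y + p}{2 Y}$
$T{\left(w,s \right)} = 2 s^{2}$ ($T{\left(w,s \right)} = s^{2} + s^{2} = 2 s^{2}$)
$\frac{T{\left(14 \cdot 4,P{\left(5,-6 \right)} \right)}}{2794} - \frac{631}{777} = \frac{2 \left(\frac{-6 + 5}{2 \left(-6\right)}\right)^{2}}{2794} - \frac{631}{777} = 2 \left(\frac{1}{2} \left(- \frac{1}{6}\right) \left(-1\right)\right)^{2} \cdot \frac{1}{2794} - \frac{631}{777} = \frac{2}{144} \cdot \frac{1}{2794} - \frac{631}{777} = 2 \cdot \frac{1}{144} \cdot \frac{1}{2794} - \frac{631}{777} = \frac{1}{72} \cdot \frac{1}{2794} - \frac{631}{777} = \frac{1}{201168} - \frac{631}{777} = - \frac{42312077}{52102512}$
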